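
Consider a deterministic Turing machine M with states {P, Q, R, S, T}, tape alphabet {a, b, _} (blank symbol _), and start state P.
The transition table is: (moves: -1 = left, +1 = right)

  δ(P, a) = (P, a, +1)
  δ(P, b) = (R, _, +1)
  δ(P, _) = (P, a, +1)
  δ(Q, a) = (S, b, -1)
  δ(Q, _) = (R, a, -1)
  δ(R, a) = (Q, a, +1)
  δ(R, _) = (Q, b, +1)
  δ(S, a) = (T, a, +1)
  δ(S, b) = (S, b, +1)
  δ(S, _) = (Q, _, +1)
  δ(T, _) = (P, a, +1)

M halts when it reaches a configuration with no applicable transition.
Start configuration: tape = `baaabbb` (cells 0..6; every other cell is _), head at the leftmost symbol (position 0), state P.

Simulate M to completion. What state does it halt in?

state=P head=0 tape=[b]aaabbb   (P,b)→(R,_,+1)
state=R head=1 tape=_[a]aabbb   (R,a)→(Q,a,+1)
state=Q head=2 tape=_a[a]abbb   (Q,a)→(S,b,-1)
state=S head=1 tape=_[a]babbb   (S,a)→(T,a,+1)
state=T head=2 tape=_a[b]abbb
No transition is defined for (T, b); M halts in state T.

T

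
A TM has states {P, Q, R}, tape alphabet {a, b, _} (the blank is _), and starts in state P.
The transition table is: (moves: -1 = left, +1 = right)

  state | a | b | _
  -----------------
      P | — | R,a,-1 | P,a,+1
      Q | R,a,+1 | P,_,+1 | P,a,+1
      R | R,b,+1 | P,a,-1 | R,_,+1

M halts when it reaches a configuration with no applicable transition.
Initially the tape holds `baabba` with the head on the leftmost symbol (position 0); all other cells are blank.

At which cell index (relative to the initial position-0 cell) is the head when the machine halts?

state=P head=0 tape=_[b]aabba   (P,b)→(R,a,-1)
state=R head=-1 tape=[_]aaabba   (R,_)→(R,_,+1)
state=R head=0 tape=_[a]aabba   (R,a)→(R,b,+1)
state=R head=1 tape=_b[a]abba   (R,a)→(R,b,+1)
state=R head=2 tape=_bb[a]bba   (R,a)→(R,b,+1)
state=R head=3 tape=_bbb[b]ba   (R,b)→(P,a,-1)
state=P head=2 tape=_bb[b]aba   (P,b)→(R,a,-1)
state=R head=1 tape=_b[b]aaba   (R,b)→(P,a,-1)
state=P head=0 tape=_[b]aaaba   (P,b)→(R,a,-1)
state=R head=-1 tape=[_]aaaaba   (R,_)→(R,_,+1)
state=R head=0 tape=_[a]aaaba   (R,a)→(R,b,+1)
state=R head=1 tape=_b[a]aaba   (R,a)→(R,b,+1)
state=R head=2 tape=_bb[a]aba   (R,a)→(R,b,+1)
state=R head=3 tape=_bbb[a]ba   (R,a)→(R,b,+1)
state=R head=4 tape=_bbbb[b]a   (R,b)→(P,a,-1)
state=P head=3 tape=_bbb[b]aa   (P,b)→(R,a,-1)
state=R head=2 tape=_bb[b]aaa   (R,b)→(P,a,-1)
state=P head=1 tape=_b[b]aaaa   (P,b)→(R,a,-1)
state=R head=0 tape=_[b]aaaaa   (R,b)→(P,a,-1)
state=P head=-1 tape=[_]aaaaaa   (P,_)→(P,a,+1)
state=P head=0 tape=a[a]aaaaa
At halt the head is at cell 0.

0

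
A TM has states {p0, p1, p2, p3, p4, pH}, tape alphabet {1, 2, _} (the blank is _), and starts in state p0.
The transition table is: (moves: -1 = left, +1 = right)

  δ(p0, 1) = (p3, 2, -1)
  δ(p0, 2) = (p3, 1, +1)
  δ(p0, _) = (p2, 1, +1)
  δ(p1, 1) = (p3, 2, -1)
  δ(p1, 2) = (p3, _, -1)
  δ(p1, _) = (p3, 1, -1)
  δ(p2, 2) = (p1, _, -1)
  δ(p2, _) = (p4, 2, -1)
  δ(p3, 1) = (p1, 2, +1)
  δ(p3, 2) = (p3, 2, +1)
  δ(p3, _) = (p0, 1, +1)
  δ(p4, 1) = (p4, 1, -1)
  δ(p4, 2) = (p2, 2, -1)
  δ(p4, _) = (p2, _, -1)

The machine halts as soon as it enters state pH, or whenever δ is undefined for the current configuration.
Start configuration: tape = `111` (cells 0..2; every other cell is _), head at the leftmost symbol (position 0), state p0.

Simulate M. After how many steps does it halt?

state=p0 head=0 tape=_[1]11___   (p0,1)→(p3,2,-1)
state=p3 head=-1 tape=[_]211___   (p3,_)→(p0,1,+1)
state=p0 head=0 tape=1[2]11___   (p0,2)→(p3,1,+1)
state=p3 head=1 tape=11[1]1___   (p3,1)→(p1,2,+1)
state=p1 head=2 tape=112[1]___   (p1,1)→(p3,2,-1)
state=p3 head=1 tape=11[2]2___   (p3,2)→(p3,2,+1)
state=p3 head=2 tape=112[2]___   (p3,2)→(p3,2,+1)
state=p3 head=3 tape=1122[_]__   (p3,_)→(p0,1,+1)
state=p0 head=4 tape=11221[_]_   (p0,_)→(p2,1,+1)
state=p2 head=5 tape=112211[_]   (p2,_)→(p4,2,-1)
state=p4 head=4 tape=11221[1]2   (p4,1)→(p4,1,-1)
state=p4 head=3 tape=1122[1]12   (p4,1)→(p4,1,-1)
state=p4 head=2 tape=112[2]112   (p4,2)→(p2,2,-1)
state=p2 head=1 tape=11[2]2112   (p2,2)→(p1,_,-1)
state=p1 head=0 tape=1[1]_2112   (p1,1)→(p3,2,-1)
state=p3 head=-1 tape=[1]2_2112   (p3,1)→(p1,2,+1)
state=p1 head=0 tape=2[2]_2112   (p1,2)→(p3,_,-1)
state=p3 head=-1 tape=[2]__2112   (p3,2)→(p3,2,+1)
state=p3 head=0 tape=2[_]_2112   (p3,_)→(p0,1,+1)
state=p0 head=1 tape=21[_]2112   (p0,_)→(p2,1,+1)
state=p2 head=2 tape=211[2]112   (p2,2)→(p1,_,-1)
state=p1 head=1 tape=21[1]_112   (p1,1)→(p3,2,-1)
state=p3 head=0 tape=2[1]2_112   (p3,1)→(p1,2,+1)
state=p1 head=1 tape=22[2]_112   (p1,2)→(p3,_,-1)
state=p3 head=0 tape=2[2]__112   (p3,2)→(p3,2,+1)
state=p3 head=1 tape=22[_]_112   (p3,_)→(p0,1,+1)
state=p0 head=2 tape=221[_]112   (p0,_)→(p2,1,+1)
state=p2 head=3 tape=2211[1]12
M halts after 27 transitions.

27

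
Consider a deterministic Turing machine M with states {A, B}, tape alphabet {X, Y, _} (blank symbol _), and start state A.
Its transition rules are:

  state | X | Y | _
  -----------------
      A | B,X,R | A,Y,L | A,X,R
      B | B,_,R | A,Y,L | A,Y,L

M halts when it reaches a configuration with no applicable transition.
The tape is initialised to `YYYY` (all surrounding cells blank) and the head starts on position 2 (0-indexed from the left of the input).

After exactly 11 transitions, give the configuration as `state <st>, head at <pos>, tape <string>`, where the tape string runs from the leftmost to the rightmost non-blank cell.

A | _YY[Y]Y   read Y → write Y, move L, go to A
A | _Y[Y]YY   read Y → write Y, move L, go to A
A | _[Y]YYY   read Y → write Y, move L, go to A
A | [_]YYYY   read _ → write X, move R, go to A
A | X[Y]YYY   read Y → write Y, move L, go to A
A | [X]YYYY   read X → write X, move R, go to B
B | X[Y]YYY   read Y → write Y, move L, go to A
A | [X]YYYY   read X → write X, move R, go to B
B | X[Y]YYY   read Y → write Y, move L, go to A
A | [X]YYYY   read X → write X, move R, go to B
B | X[Y]YYY   read Y → write Y, move L, go to A
A | [X]YYYY
After 11 steps: state A, head at -1, tape XYYYY.

state A, head at -1, tape XYYYY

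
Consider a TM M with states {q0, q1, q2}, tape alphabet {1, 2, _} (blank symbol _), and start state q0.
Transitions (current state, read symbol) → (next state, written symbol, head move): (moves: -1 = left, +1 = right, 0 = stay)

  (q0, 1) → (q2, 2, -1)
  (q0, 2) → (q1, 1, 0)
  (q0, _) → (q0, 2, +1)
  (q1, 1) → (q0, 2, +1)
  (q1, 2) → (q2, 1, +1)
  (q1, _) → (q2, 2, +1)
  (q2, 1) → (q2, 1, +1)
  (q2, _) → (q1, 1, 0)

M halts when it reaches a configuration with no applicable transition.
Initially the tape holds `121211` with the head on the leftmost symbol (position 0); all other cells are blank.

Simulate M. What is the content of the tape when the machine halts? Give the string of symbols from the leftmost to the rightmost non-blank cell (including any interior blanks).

q0 | _[1]21211   read 1 → write 2, move -1, go to q2
q2 | [_]221211   read _ → write 1, move 0, go to q1
q1 | [1]221211   read 1 → write 2, move +1, go to q0
q0 | 2[2]21211   read 2 → write 1, move 0, go to q1
q1 | 2[1]21211   read 1 → write 2, move +1, go to q0
q0 | 22[2]1211   read 2 → write 1, move 0, go to q1
q1 | 22[1]1211   read 1 → write 2, move +1, go to q0
q0 | 222[1]211   read 1 → write 2, move -1, go to q2
q2 | 22[2]2211
The non-blank tape span at halt is 2222211.

2222211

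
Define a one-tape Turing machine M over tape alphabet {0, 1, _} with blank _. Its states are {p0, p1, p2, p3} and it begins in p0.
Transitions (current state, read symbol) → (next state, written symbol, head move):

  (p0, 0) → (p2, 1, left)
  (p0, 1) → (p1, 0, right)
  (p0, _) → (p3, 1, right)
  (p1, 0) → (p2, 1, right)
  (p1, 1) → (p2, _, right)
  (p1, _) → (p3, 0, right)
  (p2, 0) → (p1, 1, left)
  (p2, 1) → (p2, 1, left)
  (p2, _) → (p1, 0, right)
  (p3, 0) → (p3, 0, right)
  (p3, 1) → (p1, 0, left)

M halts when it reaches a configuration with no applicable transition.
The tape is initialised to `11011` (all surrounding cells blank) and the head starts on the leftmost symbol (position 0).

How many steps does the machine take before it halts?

19

p0 | [1]1011___   read 1 → write 0, move right, go to p1
p1 | 0[1]011___   read 1 → write _, move right, go to p2
p2 | 0_[0]11___   read 0 → write 1, move left, go to p1
p1 | 0[_]111___   read _ → write 0, move right, go to p3
p3 | 00[1]11___   read 1 → write 0, move left, go to p1
p1 | 0[0]011___   read 0 → write 1, move right, go to p2
p2 | 01[0]11___   read 0 → write 1, move left, go to p1
p1 | 0[1]111___   read 1 → write _, move right, go to p2
p2 | 0_[1]11___   read 1 → write 1, move left, go to p2
p2 | 0[_]111___   read _ → write 0, move right, go to p1
p1 | 00[1]11___   read 1 → write _, move right, go to p2
p2 | 00_[1]1___   read 1 → write 1, move left, go to p2
p2 | 00[_]11___   read _ → write 0, move right, go to p1
p1 | 000[1]1___   read 1 → write _, move right, go to p2
p2 | 000_[1]___   read 1 → write 1, move left, go to p2
p2 | 000[_]1___   read _ → write 0, move right, go to p1
p1 | 0000[1]___   read 1 → write _, move right, go to p2
p2 | 0000_[_]__   read _ → write 0, move right, go to p1
p1 | 0000_0[_]_   read _ → write 0, move right, go to p3
p3 | 0000_00[_]
M halts after 19 transitions.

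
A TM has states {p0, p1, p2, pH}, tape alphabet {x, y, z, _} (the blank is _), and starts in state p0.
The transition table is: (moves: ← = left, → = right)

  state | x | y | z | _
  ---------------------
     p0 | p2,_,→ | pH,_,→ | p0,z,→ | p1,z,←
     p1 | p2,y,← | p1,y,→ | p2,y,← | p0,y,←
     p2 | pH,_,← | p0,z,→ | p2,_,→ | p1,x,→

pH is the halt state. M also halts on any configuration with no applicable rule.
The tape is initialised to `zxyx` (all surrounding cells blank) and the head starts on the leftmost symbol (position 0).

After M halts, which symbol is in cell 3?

_

state=p0 head=0 tape=[z]xyx____   (p0,z)→(p0,z,→)
state=p0 head=1 tape=z[x]yx____   (p0,x)→(p2,_,→)
state=p2 head=2 tape=z_[y]x____   (p2,y)→(p0,z,→)
state=p0 head=3 tape=z_z[x]____   (p0,x)→(p2,_,→)
state=p2 head=4 tape=z_z_[_]___   (p2,_)→(p1,x,→)
state=p1 head=5 tape=z_z_x[_]__   (p1,_)→(p0,y,←)
state=p0 head=4 tape=z_z_[x]y__   (p0,x)→(p2,_,→)
state=p2 head=5 tape=z_z__[y]__   (p2,y)→(p0,z,→)
state=p0 head=6 tape=z_z__z[_]_   (p0,_)→(p1,z,←)
state=p1 head=5 tape=z_z__[z]z_   (p1,z)→(p2,y,←)
state=p2 head=4 tape=z_z_[_]yz_   (p2,_)→(p1,x,→)
state=p1 head=5 tape=z_z_x[y]z_   (p1,y)→(p1,y,→)
state=p1 head=6 tape=z_z_xy[z]_   (p1,z)→(p2,y,←)
state=p2 head=5 tape=z_z_x[y]y_   (p2,y)→(p0,z,→)
state=p0 head=6 tape=z_z_xz[y]_   (p0,y)→(pH,_,→)
state=pH head=7 tape=z_z_xz_[_]
Cell 3 holds _ when M halts.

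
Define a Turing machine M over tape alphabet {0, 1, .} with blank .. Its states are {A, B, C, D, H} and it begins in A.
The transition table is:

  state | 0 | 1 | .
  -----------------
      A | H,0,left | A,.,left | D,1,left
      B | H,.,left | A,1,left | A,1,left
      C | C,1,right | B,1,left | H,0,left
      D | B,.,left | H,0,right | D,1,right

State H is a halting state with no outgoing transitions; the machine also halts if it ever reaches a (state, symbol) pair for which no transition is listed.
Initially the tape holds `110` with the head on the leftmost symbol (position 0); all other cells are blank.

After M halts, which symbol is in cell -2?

1

A | ..[1]10   read 1 → write ., move left, go to A
A | .[.].10   read . → write 1, move left, go to D
D | [.]1.10   read . → write 1, move right, go to D
D | 1[1].10   read 1 → write 0, move right, go to H
H | 10[.]10
Cell -2 holds 1 when M halts.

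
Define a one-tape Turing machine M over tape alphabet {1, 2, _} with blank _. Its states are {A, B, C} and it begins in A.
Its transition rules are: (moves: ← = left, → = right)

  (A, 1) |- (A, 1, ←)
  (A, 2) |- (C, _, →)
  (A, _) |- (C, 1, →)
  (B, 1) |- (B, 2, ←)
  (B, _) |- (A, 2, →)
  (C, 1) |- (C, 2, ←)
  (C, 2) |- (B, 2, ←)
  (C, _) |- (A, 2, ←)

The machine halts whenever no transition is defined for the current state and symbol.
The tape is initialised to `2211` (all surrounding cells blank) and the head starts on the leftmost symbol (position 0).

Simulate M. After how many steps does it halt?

A | [2]211_   read 2 → write _, move →, go to C
C | _[2]11_   read 2 → write 2, move ←, go to B
B | [_]211_   read _ → write 2, move →, go to A
A | 2[2]11_   read 2 → write _, move →, go to C
C | 2_[1]1_   read 1 → write 2, move ←, go to C
C | 2[_]21_   read _ → write 2, move ←, go to A
A | [2]221_   read 2 → write _, move →, go to C
C | _[2]21_   read 2 → write 2, move ←, go to B
B | [_]221_   read _ → write 2, move →, go to A
A | 2[2]21_   read 2 → write _, move →, go to C
C | 2_[2]1_   read 2 → write 2, move ←, go to B
B | 2[_]21_   read _ → write 2, move →, go to A
A | 22[2]1_   read 2 → write _, move →, go to C
C | 22_[1]_   read 1 → write 2, move ←, go to C
C | 22[_]2_   read _ → write 2, move ←, go to A
A | 2[2]22_   read 2 → write _, move →, go to C
C | 2_[2]2_   read 2 → write 2, move ←, go to B
B | 2[_]22_   read _ → write 2, move →, go to A
A | 22[2]2_   read 2 → write _, move →, go to C
C | 22_[2]_   read 2 → write 2, move ←, go to B
B | 22[_]2_   read _ → write 2, move →, go to A
A | 222[2]_   read 2 → write _, move →, go to C
C | 222_[_]   read _ → write 2, move ←, go to A
A | 222[_]2   read _ → write 1, move →, go to C
C | 2221[2]   read 2 → write 2, move ←, go to B
B | 222[1]2   read 1 → write 2, move ←, go to B
B | 22[2]22
M halts after 26 transitions.

26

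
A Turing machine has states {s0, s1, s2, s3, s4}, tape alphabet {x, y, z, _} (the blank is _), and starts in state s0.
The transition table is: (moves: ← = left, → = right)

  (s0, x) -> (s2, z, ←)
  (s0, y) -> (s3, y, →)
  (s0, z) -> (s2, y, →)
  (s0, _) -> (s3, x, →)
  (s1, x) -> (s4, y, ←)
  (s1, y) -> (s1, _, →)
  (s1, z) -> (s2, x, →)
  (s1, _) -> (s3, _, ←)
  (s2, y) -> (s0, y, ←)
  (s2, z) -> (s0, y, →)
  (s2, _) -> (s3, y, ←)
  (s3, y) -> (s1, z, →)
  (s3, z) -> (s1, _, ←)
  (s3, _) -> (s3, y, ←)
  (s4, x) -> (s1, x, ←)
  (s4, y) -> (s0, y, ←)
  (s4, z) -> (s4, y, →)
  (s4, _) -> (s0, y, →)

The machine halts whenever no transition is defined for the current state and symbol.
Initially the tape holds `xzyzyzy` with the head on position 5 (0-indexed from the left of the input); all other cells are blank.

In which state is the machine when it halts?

state=s0 head=5 tape=xzyzy[z]y_   (s0,z)→(s2,y,→)
state=s2 head=6 tape=xzyzyy[y]_   (s2,y)→(s0,y,←)
state=s0 head=5 tape=xzyzy[y]y_   (s0,y)→(s3,y,→)
state=s3 head=6 tape=xzyzyy[y]_   (s3,y)→(s1,z,→)
state=s1 head=7 tape=xzyzyyz[_]   (s1,_)→(s3,_,←)
state=s3 head=6 tape=xzyzyy[z]_   (s3,z)→(s1,_,←)
state=s1 head=5 tape=xzyzy[y]__   (s1,y)→(s1,_,→)
state=s1 head=6 tape=xzyzy_[_]_   (s1,_)→(s3,_,←)
state=s3 head=5 tape=xzyzy[_]__   (s3,_)→(s3,y,←)
state=s3 head=4 tape=xzyz[y]y__   (s3,y)→(s1,z,→)
state=s1 head=5 tape=xzyzz[y]__   (s1,y)→(s1,_,→)
state=s1 head=6 tape=xzyzz_[_]_   (s1,_)→(s3,_,←)
state=s3 head=5 tape=xzyzz[_]__   (s3,_)→(s3,y,←)
state=s3 head=4 tape=xzyz[z]y__   (s3,z)→(s1,_,←)
state=s1 head=3 tape=xzy[z]_y__   (s1,z)→(s2,x,→)
state=s2 head=4 tape=xzyx[_]y__   (s2,_)→(s3,y,←)
state=s3 head=3 tape=xzy[x]yy__
No transition is defined for (s3, x); M halts in state s3.

s3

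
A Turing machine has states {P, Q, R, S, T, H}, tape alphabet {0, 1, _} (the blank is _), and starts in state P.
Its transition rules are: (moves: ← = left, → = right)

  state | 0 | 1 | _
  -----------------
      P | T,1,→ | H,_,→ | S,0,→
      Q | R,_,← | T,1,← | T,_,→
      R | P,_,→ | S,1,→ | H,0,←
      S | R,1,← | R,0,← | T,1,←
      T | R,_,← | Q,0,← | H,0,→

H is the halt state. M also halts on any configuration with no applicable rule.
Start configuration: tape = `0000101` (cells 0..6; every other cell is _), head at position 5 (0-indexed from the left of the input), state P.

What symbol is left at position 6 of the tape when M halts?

0

P | 00001[0]1   read 0 → write 1, move →, go to T
T | 000011[1]   read 1 → write 0, move ←, go to Q
Q | 00001[1]0   read 1 → write 1, move ←, go to T
T | 0000[1]10   read 1 → write 0, move ←, go to Q
Q | 000[0]010   read 0 → write _, move ←, go to R
R | 00[0]_010   read 0 → write _, move →, go to P
P | 00_[_]010   read _ → write 0, move →, go to S
S | 00_0[0]10   read 0 → write 1, move ←, go to R
R | 00_[0]110   read 0 → write _, move →, go to P
P | 00__[1]10   read 1 → write _, move →, go to H
H | 00___[1]0
Cell 6 holds 0 when M halts.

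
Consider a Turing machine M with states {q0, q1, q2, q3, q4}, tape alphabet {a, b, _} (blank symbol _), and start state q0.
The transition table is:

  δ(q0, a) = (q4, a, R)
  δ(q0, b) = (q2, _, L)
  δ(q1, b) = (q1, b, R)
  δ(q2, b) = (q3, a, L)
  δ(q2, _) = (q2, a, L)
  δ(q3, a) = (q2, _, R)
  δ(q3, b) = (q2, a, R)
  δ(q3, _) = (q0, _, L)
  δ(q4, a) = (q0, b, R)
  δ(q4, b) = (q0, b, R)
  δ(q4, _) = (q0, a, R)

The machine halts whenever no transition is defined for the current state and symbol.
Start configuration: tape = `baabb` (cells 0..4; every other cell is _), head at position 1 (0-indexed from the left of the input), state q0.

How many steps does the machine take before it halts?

5

q0 | b[a]abb   read a → write a, move R, go to q4
q4 | ba[a]bb   read a → write b, move R, go to q0
q0 | bab[b]b   read b → write _, move L, go to q2
q2 | ba[b]_b   read b → write a, move L, go to q3
q3 | b[a]a_b   read a → write _, move R, go to q2
q2 | b_[a]_b
M halts after 5 transitions.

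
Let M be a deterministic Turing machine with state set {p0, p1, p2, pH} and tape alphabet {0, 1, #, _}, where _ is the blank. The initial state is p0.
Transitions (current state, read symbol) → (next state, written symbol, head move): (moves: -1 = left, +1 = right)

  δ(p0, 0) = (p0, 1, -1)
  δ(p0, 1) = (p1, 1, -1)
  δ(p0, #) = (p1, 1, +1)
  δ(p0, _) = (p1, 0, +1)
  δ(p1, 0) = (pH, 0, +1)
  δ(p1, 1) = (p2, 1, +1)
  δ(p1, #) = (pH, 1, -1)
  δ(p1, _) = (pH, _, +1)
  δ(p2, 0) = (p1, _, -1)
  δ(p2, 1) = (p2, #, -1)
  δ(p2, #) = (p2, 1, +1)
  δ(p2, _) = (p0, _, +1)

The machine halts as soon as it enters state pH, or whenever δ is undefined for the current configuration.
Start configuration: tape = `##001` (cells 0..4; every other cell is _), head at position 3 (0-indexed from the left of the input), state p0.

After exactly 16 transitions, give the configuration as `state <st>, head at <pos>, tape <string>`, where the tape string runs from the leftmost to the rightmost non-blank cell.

state=p0 head=3 tape=_##0[0]1   (p0,0)→(p0,1,-1)
state=p0 head=2 tape=_##[0]11   (p0,0)→(p0,1,-1)
state=p0 head=1 tape=_#[#]111   (p0,#)→(p1,1,+1)
state=p1 head=2 tape=_#1[1]11   (p1,1)→(p2,1,+1)
state=p2 head=3 tape=_#11[1]1   (p2,1)→(p2,#,-1)
state=p2 head=2 tape=_#1[1]#1   (p2,1)→(p2,#,-1)
state=p2 head=1 tape=_#[1]##1   (p2,1)→(p2,#,-1)
state=p2 head=0 tape=_[#]###1   (p2,#)→(p2,1,+1)
state=p2 head=1 tape=_1[#]##1   (p2,#)→(p2,1,+1)
state=p2 head=2 tape=_11[#]#1   (p2,#)→(p2,1,+1)
state=p2 head=3 tape=_111[#]1   (p2,#)→(p2,1,+1)
state=p2 head=4 tape=_1111[1]   (p2,1)→(p2,#,-1)
state=p2 head=3 tape=_111[1]#   (p2,1)→(p2,#,-1)
state=p2 head=2 tape=_11[1]##   (p2,1)→(p2,#,-1)
state=p2 head=1 tape=_1[1]###   (p2,1)→(p2,#,-1)
state=p2 head=0 tape=_[1]####   (p2,1)→(p2,#,-1)
state=p2 head=-1 tape=[_]#####
After 16 steps: state p2, head at -1, tape #####.

state p2, head at -1, tape #####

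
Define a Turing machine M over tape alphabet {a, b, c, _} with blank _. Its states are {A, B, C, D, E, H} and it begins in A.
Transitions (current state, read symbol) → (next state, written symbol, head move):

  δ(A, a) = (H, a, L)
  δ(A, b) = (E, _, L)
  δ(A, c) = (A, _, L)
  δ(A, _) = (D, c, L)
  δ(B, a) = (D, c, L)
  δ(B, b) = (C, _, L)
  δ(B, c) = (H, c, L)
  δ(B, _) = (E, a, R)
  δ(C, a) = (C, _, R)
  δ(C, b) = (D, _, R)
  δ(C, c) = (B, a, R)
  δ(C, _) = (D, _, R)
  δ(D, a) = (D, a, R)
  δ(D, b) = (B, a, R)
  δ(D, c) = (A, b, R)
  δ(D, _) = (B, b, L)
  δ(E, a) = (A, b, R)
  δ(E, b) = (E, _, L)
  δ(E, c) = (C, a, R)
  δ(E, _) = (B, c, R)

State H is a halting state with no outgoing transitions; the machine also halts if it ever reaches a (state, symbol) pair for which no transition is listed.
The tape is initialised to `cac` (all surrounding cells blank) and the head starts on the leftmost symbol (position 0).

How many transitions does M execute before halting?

9

state=A head=0 tape=___[c]ac   (A,c)→(A,_,L)
state=A head=-1 tape=__[_]_ac   (A,_)→(D,c,L)
state=D head=-2 tape=_[_]c_ac   (D,_)→(B,b,L)
state=B head=-3 tape=[_]bc_ac   (B,_)→(E,a,R)
state=E head=-2 tape=a[b]c_ac   (E,b)→(E,_,L)
state=E head=-3 tape=[a]_c_ac   (E,a)→(A,b,R)
state=A head=-2 tape=b[_]c_ac   (A,_)→(D,c,L)
state=D head=-3 tape=[b]cc_ac   (D,b)→(B,a,R)
state=B head=-2 tape=a[c]c_ac   (B,c)→(H,c,L)
state=H head=-3 tape=[a]cc_ac
M halts after 9 transitions.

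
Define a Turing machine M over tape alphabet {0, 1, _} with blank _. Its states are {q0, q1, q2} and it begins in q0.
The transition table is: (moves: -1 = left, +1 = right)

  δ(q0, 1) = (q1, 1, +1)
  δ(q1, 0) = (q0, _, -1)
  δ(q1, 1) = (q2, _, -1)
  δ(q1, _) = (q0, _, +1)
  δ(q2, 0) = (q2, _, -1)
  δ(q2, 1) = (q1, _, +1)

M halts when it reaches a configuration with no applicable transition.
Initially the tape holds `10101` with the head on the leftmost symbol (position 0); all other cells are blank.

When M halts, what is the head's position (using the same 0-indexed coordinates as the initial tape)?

q0 | [1]0101__   read 1 → write 1, move +1, go to q1
q1 | 1[0]101__   read 0 → write _, move -1, go to q0
q0 | [1]_101__   read 1 → write 1, move +1, go to q1
q1 | 1[_]101__   read _ → write _, move +1, go to q0
q0 | 1_[1]01__   read 1 → write 1, move +1, go to q1
q1 | 1_1[0]1__   read 0 → write _, move -1, go to q0
q0 | 1_[1]_1__   read 1 → write 1, move +1, go to q1
q1 | 1_1[_]1__   read _ → write _, move +1, go to q0
q0 | 1_1_[1]__   read 1 → write 1, move +1, go to q1
q1 | 1_1_1[_]_   read _ → write _, move +1, go to q0
q0 | 1_1_1_[_]
At halt the head is at cell 6.

6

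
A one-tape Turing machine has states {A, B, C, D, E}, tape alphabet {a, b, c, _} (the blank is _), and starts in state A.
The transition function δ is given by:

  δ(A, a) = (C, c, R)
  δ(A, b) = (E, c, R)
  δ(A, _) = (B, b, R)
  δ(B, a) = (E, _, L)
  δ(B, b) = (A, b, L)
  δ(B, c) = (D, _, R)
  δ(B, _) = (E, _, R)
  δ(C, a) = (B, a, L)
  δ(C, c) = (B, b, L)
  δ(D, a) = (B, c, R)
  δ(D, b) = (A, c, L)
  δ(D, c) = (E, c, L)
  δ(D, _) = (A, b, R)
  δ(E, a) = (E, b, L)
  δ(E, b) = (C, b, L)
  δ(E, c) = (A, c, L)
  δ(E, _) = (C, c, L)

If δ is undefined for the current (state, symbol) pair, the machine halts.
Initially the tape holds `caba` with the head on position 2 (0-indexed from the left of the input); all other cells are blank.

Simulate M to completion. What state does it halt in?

C

state=A head=2 tape=ca[b]a____   (A,b)→(E,c,R)
state=E head=3 tape=cac[a]____   (E,a)→(E,b,L)
state=E head=2 tape=ca[c]b____   (E,c)→(A,c,L)
state=A head=1 tape=c[a]cb____   (A,a)→(C,c,R)
state=C head=2 tape=cc[c]b____   (C,c)→(B,b,L)
state=B head=1 tape=c[c]bb____   (B,c)→(D,_,R)
state=D head=2 tape=c_[b]b____   (D,b)→(A,c,L)
state=A head=1 tape=c[_]cb____   (A,_)→(B,b,R)
state=B head=2 tape=cb[c]b____   (B,c)→(D,_,R)
state=D head=3 tape=cb_[b]____   (D,b)→(A,c,L)
state=A head=2 tape=cb[_]c____   (A,_)→(B,b,R)
state=B head=3 tape=cbb[c]____   (B,c)→(D,_,R)
state=D head=4 tape=cbb_[_]___   (D,_)→(A,b,R)
state=A head=5 tape=cbb_b[_]__   (A,_)→(B,b,R)
state=B head=6 tape=cbb_bb[_]_   (B,_)→(E,_,R)
state=E head=7 tape=cbb_bb_[_]   (E,_)→(C,c,L)
state=C head=6 tape=cbb_bb[_]c
No transition is defined for (C, _); M halts in state C.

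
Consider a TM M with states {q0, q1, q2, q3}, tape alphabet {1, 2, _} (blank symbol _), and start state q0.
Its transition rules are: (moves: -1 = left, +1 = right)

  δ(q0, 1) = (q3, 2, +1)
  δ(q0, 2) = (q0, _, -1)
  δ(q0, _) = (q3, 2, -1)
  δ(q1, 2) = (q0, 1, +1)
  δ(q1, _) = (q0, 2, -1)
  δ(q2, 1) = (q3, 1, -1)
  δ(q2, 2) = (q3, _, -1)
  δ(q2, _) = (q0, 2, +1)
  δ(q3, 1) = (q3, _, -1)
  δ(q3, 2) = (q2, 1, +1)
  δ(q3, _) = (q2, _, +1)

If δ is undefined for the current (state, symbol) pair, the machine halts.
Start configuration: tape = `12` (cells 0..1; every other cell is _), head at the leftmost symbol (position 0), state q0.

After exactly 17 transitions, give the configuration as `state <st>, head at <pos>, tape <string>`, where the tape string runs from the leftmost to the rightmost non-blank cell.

state q0, head at 1, tape 2

q0 | _[1]2__   read 1 → write 2, move +1, go to q3
q3 | _2[2]__   read 2 → write 1, move +1, go to q2
q2 | _21[_]_   read _ → write 2, move +1, go to q0
q0 | _212[_]   read _ → write 2, move -1, go to q3
q3 | _21[2]2   read 2 → write 1, move +1, go to q2
q2 | _211[2]   read 2 → write _, move -1, go to q3
q3 | _21[1]_   read 1 → write _, move -1, go to q3
q3 | _2[1]__   read 1 → write _, move -1, go to q3
q3 | _[2]___   read 2 → write 1, move +1, go to q2
q2 | _1[_]__   read _ → write 2, move +1, go to q0
q0 | _12[_]_   read _ → write 2, move -1, go to q3
q3 | _1[2]2_   read 2 → write 1, move +1, go to q2
q2 | _11[2]_   read 2 → write _, move -1, go to q3
q3 | _1[1]__   read 1 → write _, move -1, go to q3
q3 | _[1]___   read 1 → write _, move -1, go to q3
q3 | [_]____   read _ → write _, move +1, go to q2
q2 | _[_]___   read _ → write 2, move +1, go to q0
q0 | _2[_]__
After 17 steps: state q0, head at 1, tape 2.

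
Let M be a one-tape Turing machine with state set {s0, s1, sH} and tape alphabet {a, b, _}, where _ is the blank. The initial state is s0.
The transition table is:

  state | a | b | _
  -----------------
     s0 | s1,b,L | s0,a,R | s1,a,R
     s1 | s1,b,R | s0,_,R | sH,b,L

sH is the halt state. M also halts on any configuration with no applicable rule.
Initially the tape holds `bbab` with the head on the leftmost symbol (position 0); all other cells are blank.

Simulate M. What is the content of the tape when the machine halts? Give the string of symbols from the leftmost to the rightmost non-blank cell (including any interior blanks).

state=s0 head=0 tape=[b]bab__   (s0,b)→(s0,a,R)
state=s0 head=1 tape=a[b]ab__   (s0,b)→(s0,a,R)
state=s0 head=2 tape=aa[a]b__   (s0,a)→(s1,b,L)
state=s1 head=1 tape=a[a]bb__   (s1,a)→(s1,b,R)
state=s1 head=2 tape=ab[b]b__   (s1,b)→(s0,_,R)
state=s0 head=3 tape=ab_[b]__   (s0,b)→(s0,a,R)
state=s0 head=4 tape=ab_a[_]_   (s0,_)→(s1,a,R)
state=s1 head=5 tape=ab_aa[_]   (s1,_)→(sH,b,L)
state=sH head=4 tape=ab_a[a]b
The non-blank tape span at halt is ab_aab.

ab_aab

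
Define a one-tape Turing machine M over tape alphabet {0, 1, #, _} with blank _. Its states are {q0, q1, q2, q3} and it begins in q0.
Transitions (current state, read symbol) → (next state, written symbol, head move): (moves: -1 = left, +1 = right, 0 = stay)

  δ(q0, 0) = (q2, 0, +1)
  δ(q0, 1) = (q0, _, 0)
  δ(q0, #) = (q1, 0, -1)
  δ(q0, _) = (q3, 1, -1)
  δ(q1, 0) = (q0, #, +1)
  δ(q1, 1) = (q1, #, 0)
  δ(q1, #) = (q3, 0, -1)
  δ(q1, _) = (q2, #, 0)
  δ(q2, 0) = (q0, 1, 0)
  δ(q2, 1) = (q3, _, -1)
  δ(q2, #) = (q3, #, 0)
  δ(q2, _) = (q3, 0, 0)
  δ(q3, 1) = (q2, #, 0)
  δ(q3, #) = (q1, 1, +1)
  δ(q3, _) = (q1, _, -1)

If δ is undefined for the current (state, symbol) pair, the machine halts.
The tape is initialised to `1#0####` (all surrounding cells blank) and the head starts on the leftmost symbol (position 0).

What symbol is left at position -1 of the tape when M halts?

q0 | __[1]#0####   read 1 → write _, move 0, go to q0
q0 | __[_]#0####   read _ → write 1, move -1, go to q3
q3 | _[_]1#0####   read _ → write _, move -1, go to q1
q1 | [_]_1#0####   read _ → write #, move 0, go to q2
q2 | [#]_1#0####   read # → write #, move 0, go to q3
q3 | [#]_1#0####   read # → write 1, move +1, go to q1
q1 | 1[_]1#0####   read _ → write #, move 0, go to q2
q2 | 1[#]1#0####   read # → write #, move 0, go to q3
q3 | 1[#]1#0####   read # → write 1, move +1, go to q1
q1 | 11[1]#0####   read 1 → write #, move 0, go to q1
q1 | 11[#]#0####   read # → write 0, move -1, go to q3
q3 | 1[1]0#0####   read 1 → write #, move 0, go to q2
q2 | 1[#]0#0####   read # → write #, move 0, go to q3
q3 | 1[#]0#0####   read # → write 1, move +1, go to q1
q1 | 11[0]#0####   read 0 → write #, move +1, go to q0
q0 | 11#[#]0####   read # → write 0, move -1, go to q1
q1 | 11[#]00####   read # → write 0, move -1, go to q3
q3 | 1[1]000####   read 1 → write #, move 0, go to q2
q2 | 1[#]000####   read # → write #, move 0, go to q3
q3 | 1[#]000####   read # → write 1, move +1, go to q1
q1 | 11[0]00####   read 0 → write #, move +1, go to q0
q0 | 11#[0]0####   read 0 → write 0, move +1, go to q2
q2 | 11#0[0]####   read 0 → write 1, move 0, go to q0
q0 | 11#0[1]####   read 1 → write _, move 0, go to q0
q0 | 11#0[_]####   read _ → write 1, move -1, go to q3
q3 | 11#[0]1####
Cell -1 holds 1 when M halts.

1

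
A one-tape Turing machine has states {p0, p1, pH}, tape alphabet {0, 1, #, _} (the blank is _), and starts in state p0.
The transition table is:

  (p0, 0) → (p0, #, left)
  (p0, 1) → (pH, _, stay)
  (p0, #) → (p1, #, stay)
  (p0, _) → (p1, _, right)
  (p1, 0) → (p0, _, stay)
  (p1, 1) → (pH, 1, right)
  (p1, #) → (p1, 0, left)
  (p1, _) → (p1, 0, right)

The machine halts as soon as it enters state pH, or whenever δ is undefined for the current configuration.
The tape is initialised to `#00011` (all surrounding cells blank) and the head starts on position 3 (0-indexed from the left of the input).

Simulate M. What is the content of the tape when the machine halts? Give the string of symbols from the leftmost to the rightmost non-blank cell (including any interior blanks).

p0 | _#00[0]11   read 0 → write #, move left, go to p0
p0 | _#0[0]#11   read 0 → write #, move left, go to p0
p0 | _#[0]##11   read 0 → write #, move left, go to p0
p0 | _[#]###11   read # → write #, move stay, go to p1
p1 | _[#]###11   read # → write 0, move left, go to p1
p1 | [_]0###11   read _ → write 0, move right, go to p1
p1 | 0[0]###11   read 0 → write _, move stay, go to p0
p0 | 0[_]###11   read _ → write _, move right, go to p1
p1 | 0_[#]##11   read # → write 0, move left, go to p1
p1 | 0[_]0##11   read _ → write 0, move right, go to p1
p1 | 00[0]##11   read 0 → write _, move stay, go to p0
p0 | 00[_]##11   read _ → write _, move right, go to p1
p1 | 00_[#]#11   read # → write 0, move left, go to p1
p1 | 00[_]0#11   read _ → write 0, move right, go to p1
p1 | 000[0]#11   read 0 → write _, move stay, go to p0
p0 | 000[_]#11   read _ → write _, move right, go to p1
p1 | 000_[#]11   read # → write 0, move left, go to p1
p1 | 000[_]011   read _ → write 0, move right, go to p1
p1 | 0000[0]11   read 0 → write _, move stay, go to p0
p0 | 0000[_]11   read _ → write _, move right, go to p1
p1 | 0000_[1]1   read 1 → write 1, move right, go to pH
pH | 0000_1[1]
The non-blank tape span at halt is 0000_11.

0000_11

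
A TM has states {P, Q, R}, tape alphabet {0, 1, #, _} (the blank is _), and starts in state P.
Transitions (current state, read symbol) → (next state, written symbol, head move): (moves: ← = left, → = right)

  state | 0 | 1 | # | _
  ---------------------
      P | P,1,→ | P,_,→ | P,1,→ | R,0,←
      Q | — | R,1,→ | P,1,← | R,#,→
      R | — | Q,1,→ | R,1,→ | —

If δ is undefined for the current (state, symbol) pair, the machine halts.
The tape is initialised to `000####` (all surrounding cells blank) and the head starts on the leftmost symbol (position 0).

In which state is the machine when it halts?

state=P head=0 tape=[0]00####_   (P,0)→(P,1,→)
state=P head=1 tape=1[0]0####_   (P,0)→(P,1,→)
state=P head=2 tape=11[0]####_   (P,0)→(P,1,→)
state=P head=3 tape=111[#]###_   (P,#)→(P,1,→)
state=P head=4 tape=1111[#]##_   (P,#)→(P,1,→)
state=P head=5 tape=11111[#]#_   (P,#)→(P,1,→)
state=P head=6 tape=111111[#]_   (P,#)→(P,1,→)
state=P head=7 tape=1111111[_]   (P,_)→(R,0,←)
state=R head=6 tape=111111[1]0   (R,1)→(Q,1,→)
state=Q head=7 tape=1111111[0]
No transition is defined for (Q, 0); M halts in state Q.

Q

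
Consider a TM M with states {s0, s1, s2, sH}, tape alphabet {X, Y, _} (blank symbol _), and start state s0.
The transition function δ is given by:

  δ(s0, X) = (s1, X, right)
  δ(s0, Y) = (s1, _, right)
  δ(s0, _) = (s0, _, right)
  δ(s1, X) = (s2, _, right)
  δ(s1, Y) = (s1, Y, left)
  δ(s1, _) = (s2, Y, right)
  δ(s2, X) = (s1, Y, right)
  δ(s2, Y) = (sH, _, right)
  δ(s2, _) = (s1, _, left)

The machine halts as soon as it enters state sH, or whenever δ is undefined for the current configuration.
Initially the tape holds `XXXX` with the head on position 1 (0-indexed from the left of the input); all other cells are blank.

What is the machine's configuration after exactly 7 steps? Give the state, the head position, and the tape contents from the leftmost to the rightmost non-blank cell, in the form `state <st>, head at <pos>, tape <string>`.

state s1, head at 2, tape XX_YY

s0 | X[X]XX__   read X → write X, move right, go to s1
s1 | XX[X]X__   read X → write _, move right, go to s2
s2 | XX_[X]__   read X → write Y, move right, go to s1
s1 | XX_Y[_]_   read _ → write Y, move right, go to s2
s2 | XX_YY[_]   read _ → write _, move left, go to s1
s1 | XX_Y[Y]_   read Y → write Y, move left, go to s1
s1 | XX_[Y]Y_   read Y → write Y, move left, go to s1
s1 | XX[_]YY_
After 7 steps: state s1, head at 2, tape XX_YY.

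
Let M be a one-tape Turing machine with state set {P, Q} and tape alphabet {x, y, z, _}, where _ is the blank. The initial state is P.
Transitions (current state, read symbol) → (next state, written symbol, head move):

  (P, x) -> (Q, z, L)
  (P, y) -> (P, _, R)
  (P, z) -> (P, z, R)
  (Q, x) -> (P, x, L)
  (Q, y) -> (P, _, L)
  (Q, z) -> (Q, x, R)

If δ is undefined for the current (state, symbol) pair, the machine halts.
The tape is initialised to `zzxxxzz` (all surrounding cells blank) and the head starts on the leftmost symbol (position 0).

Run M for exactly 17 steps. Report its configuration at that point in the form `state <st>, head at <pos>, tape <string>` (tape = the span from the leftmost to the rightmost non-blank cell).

state=P head=0 tape=_[z]zxxxzz   (P,z)→(P,z,R)
state=P head=1 tape=_z[z]xxxzz   (P,z)→(P,z,R)
state=P head=2 tape=_zz[x]xxzz   (P,x)→(Q,z,L)
state=Q head=1 tape=_z[z]zxxzz   (Q,z)→(Q,x,R)
state=Q head=2 tape=_zx[z]xxzz   (Q,z)→(Q,x,R)
state=Q head=3 tape=_zxx[x]xzz   (Q,x)→(P,x,L)
state=P head=2 tape=_zx[x]xxzz   (P,x)→(Q,z,L)
state=Q head=1 tape=_z[x]zxxzz   (Q,x)→(P,x,L)
state=P head=0 tape=_[z]xzxxzz   (P,z)→(P,z,R)
state=P head=1 tape=_z[x]zxxzz   (P,x)→(Q,z,L)
state=Q head=0 tape=_[z]zzxxzz   (Q,z)→(Q,x,R)
state=Q head=1 tape=_x[z]zxxzz   (Q,z)→(Q,x,R)
state=Q head=2 tape=_xx[z]xxzz   (Q,z)→(Q,x,R)
state=Q head=3 tape=_xxx[x]xzz   (Q,x)→(P,x,L)
state=P head=2 tape=_xx[x]xxzz   (P,x)→(Q,z,L)
state=Q head=1 tape=_x[x]zxxzz   (Q,x)→(P,x,L)
state=P head=0 tape=_[x]xzxxzz   (P,x)→(Q,z,L)
state=Q head=-1 tape=[_]zxzxxzz
After 17 steps: state Q, head at -1, tape zxzxxzz.

state Q, head at -1, tape zxzxxzz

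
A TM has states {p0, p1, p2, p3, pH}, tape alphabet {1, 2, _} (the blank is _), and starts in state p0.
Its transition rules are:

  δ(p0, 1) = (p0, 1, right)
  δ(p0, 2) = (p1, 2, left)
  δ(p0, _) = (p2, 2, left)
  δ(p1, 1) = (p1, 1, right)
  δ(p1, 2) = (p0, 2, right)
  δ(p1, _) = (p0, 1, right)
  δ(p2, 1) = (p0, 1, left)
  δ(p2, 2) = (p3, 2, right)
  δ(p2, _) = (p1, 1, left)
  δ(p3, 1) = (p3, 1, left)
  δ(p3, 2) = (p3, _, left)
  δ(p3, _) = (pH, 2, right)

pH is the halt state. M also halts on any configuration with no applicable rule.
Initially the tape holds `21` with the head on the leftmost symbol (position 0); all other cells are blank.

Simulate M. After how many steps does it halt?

23

p0 | __[2]1__   read 2 → write 2, move left, go to p1
p1 | _[_]21__   read _ → write 1, move right, go to p0
p0 | _1[2]1__   read 2 → write 2, move left, go to p1
p1 | _[1]21__   read 1 → write 1, move right, go to p1
p1 | _1[2]1__   read 2 → write 2, move right, go to p0
p0 | _12[1]__   read 1 → write 1, move right, go to p0
p0 | _121[_]_   read _ → write 2, move left, go to p2
p2 | _12[1]2_   read 1 → write 1, move left, go to p0
p0 | _1[2]12_   read 2 → write 2, move left, go to p1
p1 | _[1]212_   read 1 → write 1, move right, go to p1
p1 | _1[2]12_   read 2 → write 2, move right, go to p0
p0 | _12[1]2_   read 1 → write 1, move right, go to p0
p0 | _121[2]_   read 2 → write 2, move left, go to p1
p1 | _12[1]2_   read 1 → write 1, move right, go to p1
p1 | _121[2]_   read 2 → write 2, move right, go to p0
p0 | _1212[_]   read _ → write 2, move left, go to p2
p2 | _121[2]2   read 2 → write 2, move right, go to p3
p3 | _1212[2]   read 2 → write _, move left, go to p3
p3 | _121[2]_   read 2 → write _, move left, go to p3
p3 | _12[1]__   read 1 → write 1, move left, go to p3
p3 | _1[2]1__   read 2 → write _, move left, go to p3
p3 | _[1]_1__   read 1 → write 1, move left, go to p3
p3 | [_]1_1__   read _ → write 2, move right, go to pH
pH | 2[1]_1__
M halts after 23 transitions.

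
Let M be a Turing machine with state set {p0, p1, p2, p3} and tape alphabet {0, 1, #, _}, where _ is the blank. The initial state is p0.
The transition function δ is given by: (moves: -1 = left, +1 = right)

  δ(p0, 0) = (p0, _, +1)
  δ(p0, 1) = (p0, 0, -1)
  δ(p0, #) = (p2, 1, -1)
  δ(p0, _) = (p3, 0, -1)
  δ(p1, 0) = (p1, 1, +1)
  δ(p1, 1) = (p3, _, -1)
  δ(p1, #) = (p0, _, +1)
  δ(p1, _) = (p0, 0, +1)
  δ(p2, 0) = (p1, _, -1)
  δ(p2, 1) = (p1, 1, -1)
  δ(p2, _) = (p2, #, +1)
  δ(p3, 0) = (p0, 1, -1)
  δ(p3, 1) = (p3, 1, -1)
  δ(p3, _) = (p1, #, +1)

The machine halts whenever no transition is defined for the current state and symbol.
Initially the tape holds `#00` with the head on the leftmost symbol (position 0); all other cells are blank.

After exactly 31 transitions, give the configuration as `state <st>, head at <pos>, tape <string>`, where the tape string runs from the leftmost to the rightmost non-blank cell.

p0 | ____[#]00__   read # → write 1, move -1, go to p2
p2 | ___[_]100__   read _ → write #, move +1, go to p2
p2 | ___#[1]00__   read 1 → write 1, move -1, go to p1
p1 | ___[#]100__   read # → write _, move +1, go to p0
p0 | ____[1]00__   read 1 → write 0, move -1, go to p0
p0 | ___[_]000__   read _ → write 0, move -1, go to p3
p3 | __[_]0000__   read _ → write #, move +1, go to p1
p1 | __#[0]000__   read 0 → write 1, move +1, go to p1
p1 | __#1[0]00__   read 0 → write 1, move +1, go to p1
p1 | __#11[0]0__   read 0 → write 1, move +1, go to p1
p1 | __#111[0]__   read 0 → write 1, move +1, go to p1
p1 | __#1111[_]_   read _ → write 0, move +1, go to p0
p0 | __#11110[_]   read _ → write 0, move -1, go to p3
p3 | __#1111[0]0   read 0 → write 1, move -1, go to p0
p0 | __#111[1]10   read 1 → write 0, move -1, go to p0
p0 | __#11[1]010   read 1 → write 0, move -1, go to p0
p0 | __#1[1]0010   read 1 → write 0, move -1, go to p0
p0 | __#[1]00010   read 1 → write 0, move -1, go to p0
p0 | __[#]000010   read # → write 1, move -1, go to p2
p2 | _[_]1000010   read _ → write #, move +1, go to p2
p2 | _#[1]000010   read 1 → write 1, move -1, go to p1
p1 | _[#]1000010   read # → write _, move +1, go to p0
p0 | __[1]000010   read 1 → write 0, move -1, go to p0
p0 | _[_]0000010   read _ → write 0, move -1, go to p3
p3 | [_]00000010   read _ → write #, move +1, go to p1
p1 | #[0]0000010   read 0 → write 1, move +1, go to p1
p1 | #1[0]000010   read 0 → write 1, move +1, go to p1
p1 | #11[0]00010   read 0 → write 1, move +1, go to p1
p1 | #111[0]0010   read 0 → write 1, move +1, go to p1
p1 | #1111[0]010   read 0 → write 1, move +1, go to p1
p1 | #11111[0]10   read 0 → write 1, move +1, go to p1
p1 | #111111[1]0
After 31 steps: state p1, head at 3, tape #11111110.

state p1, head at 3, tape #11111110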